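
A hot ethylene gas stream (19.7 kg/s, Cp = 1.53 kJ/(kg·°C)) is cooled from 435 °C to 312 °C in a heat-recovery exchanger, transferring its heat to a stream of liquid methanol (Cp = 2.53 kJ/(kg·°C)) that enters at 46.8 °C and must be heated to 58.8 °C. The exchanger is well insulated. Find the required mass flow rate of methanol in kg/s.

Heat released by hot stream: Q = 19.7 × 1.53 × (435 − 312) = 3707.3 kJ/s
Energy balance on cold side (adiabatic exchanger): Q = ṁ_c·Cp_c·(T_c,out − T_c,in)
ṁ_c = 3707.3 / [2.53 × (58.8 − 46.8)] = 122.11 kg/s

ṁ_c = 122 kg/s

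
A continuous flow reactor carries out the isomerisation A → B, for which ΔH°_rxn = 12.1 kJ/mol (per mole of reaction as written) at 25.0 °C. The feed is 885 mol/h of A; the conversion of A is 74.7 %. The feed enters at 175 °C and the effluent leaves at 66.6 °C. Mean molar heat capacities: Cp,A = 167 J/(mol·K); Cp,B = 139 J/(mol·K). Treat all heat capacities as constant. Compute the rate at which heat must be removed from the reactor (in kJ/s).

Q_out = 2.44 kJ/s

Extent of reaction ξ = 0.747 × 885 = 661.1 mol/h
Reaction term: ξ·ΔH°_rxn = 661.1 × 12.1 = 7999.2 kJ/h
Sensible, feed 175→25 °C: -22169 kJ/h
Outlet flows (mol/h): A 223.9, B 661.1
Sensible, products 25→66.6 °C: 5378.2 kJ/h
Q = ΔH = -8791.8 kJ/h = -2.4422 kW
Heat removed = 2.4422 kJ/s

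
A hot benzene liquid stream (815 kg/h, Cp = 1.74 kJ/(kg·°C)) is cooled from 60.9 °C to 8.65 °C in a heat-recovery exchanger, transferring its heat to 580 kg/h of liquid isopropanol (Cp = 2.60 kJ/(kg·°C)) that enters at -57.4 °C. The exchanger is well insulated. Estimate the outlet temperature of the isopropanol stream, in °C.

Heat released by hot stream: Q = 815 × 1.74 × (60.9 − 8.65) = 74096 kJ/h
Energy balance on cold side (adiabatic exchanger): Q = ṁ_c·Cp_c·(T_c,out − T_c,in)
T_c,out = -57.4 + 74096/(580 × 2.60) = -8.2649 °C

T_c,out = -8.26 °C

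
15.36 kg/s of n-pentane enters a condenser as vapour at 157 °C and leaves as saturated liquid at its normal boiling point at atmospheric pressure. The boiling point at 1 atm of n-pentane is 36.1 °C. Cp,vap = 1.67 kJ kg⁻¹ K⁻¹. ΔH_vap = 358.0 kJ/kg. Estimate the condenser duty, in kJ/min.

Q_c = 516000 kJ/min

vapour 157→36.1 °C: -201.9 kJ/kg
condensation at 36.1 °C: -358 kJ/kg
Δh = -201.9 + -358 = -559.9 kJ/kg
Q = ṁ·Δh = 15.36 kg/s × -559.9 kJ/kg = -8600.1 kJ/s
|Q| = 8600.1 kW = 516010 kJ/min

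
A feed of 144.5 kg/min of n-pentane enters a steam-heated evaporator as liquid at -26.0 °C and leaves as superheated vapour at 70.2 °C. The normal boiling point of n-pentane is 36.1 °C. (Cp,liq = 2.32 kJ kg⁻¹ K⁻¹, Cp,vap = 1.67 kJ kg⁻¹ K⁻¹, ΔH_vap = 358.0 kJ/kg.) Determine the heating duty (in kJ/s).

liquid -26.0→36.1 °C: 144.07 kJ/kg
vaporisation at 36.1 °C: 358 kJ/kg
vapour 36.1→70.2 °C: 56.947 kJ/kg
Δh = 144.07 + 358 + 56.947 = 559.02 kJ/kg
Q = ṁ·Δh = 144.5 kg/min × 559.02 kJ/kg = 80778 kJ/min
|Q| = 1346.3 kW

Q = 1350 kJ/s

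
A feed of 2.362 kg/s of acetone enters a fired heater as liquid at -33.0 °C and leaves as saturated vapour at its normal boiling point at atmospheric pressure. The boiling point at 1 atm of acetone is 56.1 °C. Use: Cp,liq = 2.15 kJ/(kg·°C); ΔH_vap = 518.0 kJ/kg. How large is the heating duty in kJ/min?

Q = 101000 kJ/min

liquid -33.0→56.1 °C: 191.56 kJ/kg
vaporisation at 56.1 °C: 518 kJ/kg
Δh = 191.56 + 518 = 709.56 kJ/kg
Q = ṁ·Δh = 2.362 kg/s × 709.56 kJ/kg = 1676 kJ/s
|Q| = 1676 kW = 100560 kJ/min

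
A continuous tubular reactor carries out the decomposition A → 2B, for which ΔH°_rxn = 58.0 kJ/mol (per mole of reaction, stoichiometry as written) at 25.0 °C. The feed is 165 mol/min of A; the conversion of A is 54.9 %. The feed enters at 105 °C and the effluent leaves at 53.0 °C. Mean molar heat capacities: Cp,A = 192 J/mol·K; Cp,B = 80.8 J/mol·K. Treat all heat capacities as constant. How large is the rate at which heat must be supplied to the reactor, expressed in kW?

Q_in = 58.8 kW

Extent of reaction ξ = 0.549 × 165 = 90.585 mol/min
Reaction term: ξ·ΔH°_rxn = 90.585 × 58.0 = 5253.9 kJ/min
Sensible, feed 105→25 °C: -2534.4 kJ/min
Outlet flows (mol/min): A 74.415, B 181.17
Sensible, products 25→53.0 °C: 809.93 kJ/min
Q = ΔH = 3529.5 kJ/min = 58.824 kW
Heat supplied = 58.824 kW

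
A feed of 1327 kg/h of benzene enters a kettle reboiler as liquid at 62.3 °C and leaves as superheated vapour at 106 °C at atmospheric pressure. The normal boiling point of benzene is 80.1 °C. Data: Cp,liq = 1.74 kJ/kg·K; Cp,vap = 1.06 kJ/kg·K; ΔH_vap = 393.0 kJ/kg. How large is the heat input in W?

liquid 62.3→80.1 °C: 30.972 kJ/kg
vaporisation at 80.1 °C: 393 kJ/kg
vapour 80.1→106 °C: 27.454 kJ/kg
Δh = 30.972 + 393 + 27.454 = 451.43 kJ/kg
Q = ṁ·Δh = 1327 kg/h × 451.43 kJ/kg = 599040 kJ/h
|Q| = 166.4 kW = 166400 W

Q = 166000 W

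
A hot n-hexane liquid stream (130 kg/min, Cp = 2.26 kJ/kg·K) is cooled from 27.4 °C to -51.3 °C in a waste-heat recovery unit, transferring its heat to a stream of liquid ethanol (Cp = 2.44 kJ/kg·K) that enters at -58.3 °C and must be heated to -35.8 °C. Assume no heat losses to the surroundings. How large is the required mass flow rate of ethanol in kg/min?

ṁ_c = 421 kg/min

Heat released by hot stream: Q = 130 × 2.26 × (27.4 − -51.3) = 23122 kJ/min
Energy balance on cold side (adiabatic exchanger): Q = ṁ_c·Cp_c·(T_c,out − T_c,in)
ṁ_c = 23122 / [2.44 × (-35.8 − -58.3)] = 421.17 kg/min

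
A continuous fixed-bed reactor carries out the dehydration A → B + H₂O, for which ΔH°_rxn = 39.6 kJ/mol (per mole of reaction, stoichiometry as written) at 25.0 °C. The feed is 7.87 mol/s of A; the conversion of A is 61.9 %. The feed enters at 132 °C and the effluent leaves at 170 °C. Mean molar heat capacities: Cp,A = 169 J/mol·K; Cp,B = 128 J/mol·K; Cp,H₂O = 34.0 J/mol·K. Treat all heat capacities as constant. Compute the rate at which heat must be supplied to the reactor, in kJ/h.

Extent of reaction ξ = 0.619 × 7.87 = 4.8715 mol/s
Reaction term: ξ·ΔH°_rxn = 4.8715 × 39.6 = 192.91 kJ/s
Sensible, feed 132→25 °C: -142.31 kJ/s
Outlet flows (mol/s): A 2.9985, B 4.8715, H₂O 4.8715
Sensible, products 25→170 °C: 187.91 kJ/s
Q = ΔH = 238.51 kJ/s = 238.51 kW
Heat supplied = 858630 kJ/h

Q_in = 859000 kJ/h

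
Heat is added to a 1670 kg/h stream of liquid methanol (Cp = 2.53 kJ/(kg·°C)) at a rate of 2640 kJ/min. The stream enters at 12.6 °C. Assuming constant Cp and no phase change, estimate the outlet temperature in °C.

Q = 2640 kJ/min = 158400 kJ/h
ΔT = Q/(ṁ·Cp) = 158400/(1670×2.53) = 37.49 K
T_out = 12.6 + 37.49 = 50.09 °C

T_out = 50.1 °C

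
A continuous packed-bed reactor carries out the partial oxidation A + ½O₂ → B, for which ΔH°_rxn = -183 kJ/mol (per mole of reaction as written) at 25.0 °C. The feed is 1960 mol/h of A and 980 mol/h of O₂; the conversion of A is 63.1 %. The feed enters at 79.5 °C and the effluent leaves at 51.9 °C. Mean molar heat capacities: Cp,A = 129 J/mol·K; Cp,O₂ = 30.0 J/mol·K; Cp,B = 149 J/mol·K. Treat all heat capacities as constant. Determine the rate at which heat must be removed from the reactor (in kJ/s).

Q_out = 65.0 kJ/s

Extent of reaction ξ = 0.631 × 1960 = 1236.8 mol/h
Reaction term: ξ·ΔH°_rxn = 1236.8 × -183 = -226330 kJ/h
Sensible, feed 79.5→25 °C: -15382 kJ/h
Outlet flows (mol/h): A 723.24, O₂ 361.62, B 1236.8
Sensible, products 25→51.9 °C: 7758.6 kJ/h
Q = ΔH = -233950 kJ/h = -64.986 kW
Heat removed = 64.986 kJ/s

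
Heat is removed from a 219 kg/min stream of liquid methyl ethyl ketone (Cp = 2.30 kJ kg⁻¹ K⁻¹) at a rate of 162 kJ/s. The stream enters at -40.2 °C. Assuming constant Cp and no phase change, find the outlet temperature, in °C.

T_out = -59.5 °C

Q = 162 kJ/s = 9720 kJ/min
ΔT = Q/(ṁ·Cp) = 9720/(219×2.30) = 19.297 K
T_out = -40.2 − 19.297 = -59.497 °C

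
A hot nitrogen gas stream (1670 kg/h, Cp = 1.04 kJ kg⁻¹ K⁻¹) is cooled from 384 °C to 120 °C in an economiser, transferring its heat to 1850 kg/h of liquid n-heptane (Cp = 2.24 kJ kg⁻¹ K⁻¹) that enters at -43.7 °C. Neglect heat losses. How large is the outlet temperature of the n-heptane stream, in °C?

Heat released by hot stream: Q = 1670 × 1.04 × (384 − 120) = 458520 kJ/h
Energy balance on cold side (adiabatic exchanger): Q = ṁ_c·Cp_c·(T_c,out − T_c,in)
T_c,out = -43.7 + 458520/(1850 × 2.24) = 66.946 °C

T_c,out = 66.9 °C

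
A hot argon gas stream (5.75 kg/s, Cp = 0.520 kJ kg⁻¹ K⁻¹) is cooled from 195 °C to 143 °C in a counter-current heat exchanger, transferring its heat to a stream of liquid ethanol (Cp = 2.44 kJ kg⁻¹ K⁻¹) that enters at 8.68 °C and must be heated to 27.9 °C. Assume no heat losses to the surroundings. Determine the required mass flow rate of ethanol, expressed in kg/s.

Heat released by hot stream: Q = 5.75 × 0.520 × (195 − 143) = 155.48 kJ/s
Energy balance on cold side (adiabatic exchanger): Q = ṁ_c·Cp_c·(T_c,out − T_c,in)
ṁ_c = 155.48 / [2.44 × (27.9 − 8.68)] = 3.3154 kg/s

ṁ_c = 3.32 kg/s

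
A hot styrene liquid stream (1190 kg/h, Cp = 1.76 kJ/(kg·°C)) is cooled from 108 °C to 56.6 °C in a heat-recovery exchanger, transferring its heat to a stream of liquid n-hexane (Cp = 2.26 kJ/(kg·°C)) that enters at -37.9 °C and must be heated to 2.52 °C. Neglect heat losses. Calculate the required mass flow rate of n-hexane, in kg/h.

Heat released by hot stream: Q = 1190 × 1.76 × (108 − 56.6) = 107650 kJ/h
Energy balance on cold side (adiabatic exchanger): Q = ṁ_c·Cp_c·(T_c,out − T_c,in)
ṁ_c = 107650 / [2.26 × (2.52 − -37.9)] = 1178.5 kg/h

ṁ_c = 1180 kg/h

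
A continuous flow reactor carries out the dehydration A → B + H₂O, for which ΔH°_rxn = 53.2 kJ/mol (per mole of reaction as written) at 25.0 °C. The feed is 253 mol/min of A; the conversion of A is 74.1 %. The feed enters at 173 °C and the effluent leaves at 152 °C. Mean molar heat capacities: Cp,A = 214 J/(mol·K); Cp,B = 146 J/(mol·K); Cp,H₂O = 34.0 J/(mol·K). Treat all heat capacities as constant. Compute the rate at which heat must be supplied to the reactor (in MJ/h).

Extent of reaction ξ = 0.741 × 253 = 187.47 mol/min
Reaction term: ξ·ΔH°_rxn = 187.47 × 53.2 = 9973.6 kJ/min
Sensible, feed 173→25 °C: -8013 kJ/min
Outlet flows (mol/min): A 65.527, B 187.47, H₂O 187.47
Sensible, products 25→152 °C: 6066.5 kJ/min
Q = ΔH = 8027.1 kJ/min = 133.78 kW
Heat supplied = 481.62 MJ/h

Q_in = 482 MJ/h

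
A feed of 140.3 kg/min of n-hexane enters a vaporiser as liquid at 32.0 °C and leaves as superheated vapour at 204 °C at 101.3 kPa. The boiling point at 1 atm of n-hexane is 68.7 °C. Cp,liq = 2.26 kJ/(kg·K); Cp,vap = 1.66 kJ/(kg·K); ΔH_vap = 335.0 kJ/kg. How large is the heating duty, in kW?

Q = 1500 kW

liquid 32.0→68.7 °C: 82.942 kJ/kg
vaporisation at 68.7 °C: 335 kJ/kg
vapour 68.7→204 °C: 224.6 kJ/kg
Δh = 82.942 + 335 + 224.6 = 642.54 kJ/kg
Q = ṁ·Δh = 140.3 kg/min × 642.54 kJ/kg = 90148 kJ/min
|Q| = 1502.5 kW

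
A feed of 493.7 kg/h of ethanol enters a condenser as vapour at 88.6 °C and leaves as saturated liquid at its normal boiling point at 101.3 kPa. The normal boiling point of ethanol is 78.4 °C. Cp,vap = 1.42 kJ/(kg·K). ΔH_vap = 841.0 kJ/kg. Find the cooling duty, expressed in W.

vapour 88.6→78.4 °C: -14.484 kJ/kg
condensation at 78.4 °C: -841 kJ/kg
Δh = -14.484 + -841 = -855.48 kJ/kg
Q = ṁ·Δh = 493.7 kg/h × -855.48 kJ/kg = -422350 kJ/h
|Q| = 117.32 kW = 117320 W

Q_c = 117000 W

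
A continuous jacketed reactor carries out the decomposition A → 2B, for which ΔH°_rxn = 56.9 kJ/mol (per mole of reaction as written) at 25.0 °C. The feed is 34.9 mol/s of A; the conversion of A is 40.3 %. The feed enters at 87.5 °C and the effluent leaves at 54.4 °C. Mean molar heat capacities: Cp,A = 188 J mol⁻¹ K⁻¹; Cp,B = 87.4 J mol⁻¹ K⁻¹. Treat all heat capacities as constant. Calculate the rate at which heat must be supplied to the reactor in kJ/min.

Extent of reaction ξ = 0.403 × 34.9 = 14.065 mol/s
Reaction term: ξ·ΔH°_rxn = 14.065 × 56.9 = 800.28 kJ/s
Sensible, feed 87.5→25 °C: -410.07 kJ/s
Outlet flows (mol/s): A 20.835, B 28.129
Sensible, products 25→54.4 °C: 187.44 kJ/s
Q = ΔH = 577.65 kJ/s = 577.65 kW
Heat supplied = 34659 kJ/min

Q_in = 34700 kJ/min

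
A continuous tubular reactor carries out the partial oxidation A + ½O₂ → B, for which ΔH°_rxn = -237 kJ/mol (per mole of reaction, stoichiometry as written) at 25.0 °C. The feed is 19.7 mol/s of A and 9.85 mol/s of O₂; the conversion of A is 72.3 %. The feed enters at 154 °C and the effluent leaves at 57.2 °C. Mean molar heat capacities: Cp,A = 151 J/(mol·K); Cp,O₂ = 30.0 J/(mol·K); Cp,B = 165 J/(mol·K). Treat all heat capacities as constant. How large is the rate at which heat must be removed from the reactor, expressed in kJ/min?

Extent of reaction ξ = 0.723 × 19.7 = 14.243 mol/s
Reaction term: ξ·ΔH°_rxn = 14.243 × -237 = -3375.6 kJ/s
Sensible, feed 154→25 °C: -421.86 kJ/s
Outlet flows (mol/s): A 5.4569, O₂ 2.7285, B 14.243
Sensible, products 25→57.2 °C: 104.84 kJ/s
Q = ΔH = -3692.6 kJ/s = -3692.6 kW
Heat removed = 221560 kJ/min

Q_out = 222000 kJ/min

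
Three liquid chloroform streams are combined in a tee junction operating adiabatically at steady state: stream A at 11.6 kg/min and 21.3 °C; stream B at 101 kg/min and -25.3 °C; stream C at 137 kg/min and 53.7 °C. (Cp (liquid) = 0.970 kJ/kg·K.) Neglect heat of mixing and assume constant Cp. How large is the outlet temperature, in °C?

Adiabatic, steady state ⇒ Σ ṁᵢCp,ᵢ(T_out − Tᵢ) = 0
Σ ṁᵢCp,ᵢTᵢ = 11.6×0.970×21.3 + 101×0.970×-25.3 + 137×0.970×53.7 = 4897.2
Σ ṁᵢCp,ᵢ = 11.6×0.970 + 101×0.970 + 137×0.970 = 242.11
T_out = 4897.2 / 242.11 = 20.227 °C

T_out = 20.2 °C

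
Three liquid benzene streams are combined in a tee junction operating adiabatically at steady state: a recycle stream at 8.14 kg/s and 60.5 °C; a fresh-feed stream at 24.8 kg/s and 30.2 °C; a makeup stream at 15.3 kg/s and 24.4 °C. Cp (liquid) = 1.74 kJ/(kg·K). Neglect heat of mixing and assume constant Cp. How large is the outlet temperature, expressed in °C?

T_out = 33.5 °C

Energy balance with Q = 0: Σ ṁᵢCp,ᵢ(T_out − Tᵢ) = 0
T_out = Σ ṁᵢCp,ᵢTᵢ / Σ ṁᵢCp,ᵢ
      = 2809.7 / 83.938 = 33.473 °C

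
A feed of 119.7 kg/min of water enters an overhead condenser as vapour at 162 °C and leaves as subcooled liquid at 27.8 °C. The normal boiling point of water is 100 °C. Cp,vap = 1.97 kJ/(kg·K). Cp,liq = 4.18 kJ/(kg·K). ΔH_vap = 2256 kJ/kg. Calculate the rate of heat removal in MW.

Q_c = 5.35 MW

vapour 162→100 °C: -122.14 kJ/kg
condensation at 100 °C: -2256 kJ/kg
liquid 100→27.8 °C: -301.8 kJ/kg
Δh = -122.14 + -2256 + -301.8 = -2679.9 kJ/kg
Q = ṁ·Δh = 119.7 kg/min × -2679.9 kJ/kg = -320790 kJ/min
|Q| = 5346.5 kW = 5.3465 MW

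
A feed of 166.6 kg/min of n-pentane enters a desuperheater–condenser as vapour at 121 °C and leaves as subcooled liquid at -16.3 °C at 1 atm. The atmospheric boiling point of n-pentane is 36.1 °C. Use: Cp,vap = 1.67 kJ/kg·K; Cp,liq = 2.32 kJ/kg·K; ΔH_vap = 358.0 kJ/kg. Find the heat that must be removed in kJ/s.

Q_c = 1730 kJ/s

vapour 121→36.1 °C: -141.78 kJ/kg
condensation at 36.1 °C: -358 kJ/kg
liquid 36.1→-16.3 °C: -121.57 kJ/kg
Δh = -141.78 + -358 + -121.57 = -621.35 kJ/kg
Q = ṁ·Δh = 166.6 kg/min × -621.35 kJ/kg = -103520 kJ/min
|Q| = 1725.3 kW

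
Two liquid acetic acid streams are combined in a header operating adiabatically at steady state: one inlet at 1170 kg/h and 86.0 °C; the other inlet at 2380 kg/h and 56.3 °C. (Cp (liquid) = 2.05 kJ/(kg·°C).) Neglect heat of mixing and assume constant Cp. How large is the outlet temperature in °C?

No heat crosses the boundary, so H_out = H_in.
T_out = Σ ṁᵢCp,ᵢTᵢ / Σ ṁᵢCp,ᵢ
      = 480960 / 7277.5 = 66.088 °C

T_out = 66.1 °C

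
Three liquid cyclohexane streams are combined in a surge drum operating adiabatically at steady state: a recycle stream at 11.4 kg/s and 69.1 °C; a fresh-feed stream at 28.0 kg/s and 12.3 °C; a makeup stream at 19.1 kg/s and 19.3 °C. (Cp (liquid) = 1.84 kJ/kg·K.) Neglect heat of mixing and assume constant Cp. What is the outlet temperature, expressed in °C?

No heat crosses the boundary, so H_out = H_in.
Σ ṁᵢCp,ᵢTᵢ = 11.4×1.84×69.1 + 28.0×1.84×12.3 + 19.1×1.84×19.3 = 2761.4
Σ ṁᵢCp,ᵢ = 11.4×1.84 + 28.0×1.84 + 19.1×1.84 = 107.64
T_out = 2761.4 / 107.64 = 25.654 °C

T_out = 25.7 °C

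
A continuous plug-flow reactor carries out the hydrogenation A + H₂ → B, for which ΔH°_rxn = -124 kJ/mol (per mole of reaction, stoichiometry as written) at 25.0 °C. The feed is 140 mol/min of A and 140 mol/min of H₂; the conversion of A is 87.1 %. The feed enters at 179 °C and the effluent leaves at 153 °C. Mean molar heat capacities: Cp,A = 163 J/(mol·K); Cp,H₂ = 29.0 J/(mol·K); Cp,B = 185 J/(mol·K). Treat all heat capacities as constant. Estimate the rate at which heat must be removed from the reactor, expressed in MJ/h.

Extent of reaction ξ = 0.871 × 140 = 121.94 mol/min
Reaction term: ξ·ΔH°_rxn = 121.94 × -124 = -15121 kJ/min
Sensible, feed 179→25 °C: -4139.5 kJ/min
Outlet flows (mol/min): A 18.06, H₂ 18.06, B 121.94
Sensible, products 25→153 °C: 3331.4 kJ/min
Q = ΔH = -15929 kJ/min = -265.48 kW
Heat removed = 955.72 MJ/h

Q_out = 956 MJ/h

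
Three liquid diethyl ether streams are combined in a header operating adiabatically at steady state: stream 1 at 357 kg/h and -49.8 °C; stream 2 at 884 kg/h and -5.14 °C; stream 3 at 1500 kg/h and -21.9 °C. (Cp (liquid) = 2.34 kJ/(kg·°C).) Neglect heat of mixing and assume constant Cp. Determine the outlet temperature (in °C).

T_out = -20.1 °C

Energy balance with Q = 0: Σ ṁᵢCp,ᵢ(T_out − Tᵢ) = 0
Σ ṁᵢCp,ᵢTᵢ = 357×2.34×-49.8 + 884×2.34×-5.14 + 1500×2.34×-21.9 = -129100
Σ ṁᵢCp,ᵢ = 357×2.34 + 884×2.34 + 1500×2.34 = 6413.9
T_out = -129100 / 6413.9 = -20.129 °C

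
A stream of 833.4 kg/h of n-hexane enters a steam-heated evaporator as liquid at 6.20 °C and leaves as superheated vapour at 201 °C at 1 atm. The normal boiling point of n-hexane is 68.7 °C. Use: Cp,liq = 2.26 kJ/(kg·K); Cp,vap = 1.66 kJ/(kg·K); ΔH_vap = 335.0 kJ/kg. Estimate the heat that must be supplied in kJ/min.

Q = 9670 kJ/min

liquid 6.20→68.7 °C: 141.25 kJ/kg
vaporisation at 68.7 °C: 335 kJ/kg
vapour 68.7→201 °C: 219.62 kJ/kg
Δh = 141.25 + 335 + 219.62 = 695.87 kJ/kg
Q = ṁ·Δh = 833.4 kg/h × 695.87 kJ/kg = 579940 kJ/h
|Q| = 161.09 kW = 9665.6 kJ/min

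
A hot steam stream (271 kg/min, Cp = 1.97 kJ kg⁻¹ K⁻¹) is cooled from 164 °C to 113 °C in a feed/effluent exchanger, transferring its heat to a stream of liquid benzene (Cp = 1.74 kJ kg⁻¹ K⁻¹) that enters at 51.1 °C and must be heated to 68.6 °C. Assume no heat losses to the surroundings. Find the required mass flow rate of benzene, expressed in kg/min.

ṁ_c = 894 kg/min

Heat released by hot stream: Q = 271 × 1.97 × (164 − 113) = 27227 kJ/min
Energy balance on cold side (adiabatic exchanger): Q = ṁ_c·Cp_c·(T_c,out − T_c,in)
ṁ_c = 27227 / [1.74 × (68.6 − 51.1)] = 894.17 kg/min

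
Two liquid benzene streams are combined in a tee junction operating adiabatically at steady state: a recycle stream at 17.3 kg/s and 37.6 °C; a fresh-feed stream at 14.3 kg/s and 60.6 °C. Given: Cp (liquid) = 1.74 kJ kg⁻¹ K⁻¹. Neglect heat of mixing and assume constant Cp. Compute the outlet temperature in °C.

No heat crosses the boundary, so H_out = H_in.
Σ ṁᵢCp,ᵢTᵢ = 17.3×1.74×37.6 + 14.3×1.74×60.6 = 2639.7
Σ ṁᵢCp,ᵢ = 17.3×1.74 + 14.3×1.74 = 54.984
T_out = 2639.7 / 54.984 = 48.008 °C

T_out = 48.0 °C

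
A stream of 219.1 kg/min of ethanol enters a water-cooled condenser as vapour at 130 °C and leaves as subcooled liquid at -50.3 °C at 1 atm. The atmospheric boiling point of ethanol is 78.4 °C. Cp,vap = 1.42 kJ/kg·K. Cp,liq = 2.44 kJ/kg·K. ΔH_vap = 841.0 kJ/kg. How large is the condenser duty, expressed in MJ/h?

Q_c = 16100 MJ/h

vapour 130→78.4 °C: -73.272 kJ/kg
condensation at 78.4 °C: -841 kJ/kg
liquid 78.4→-50.3 °C: -314.03 kJ/kg
Δh = -73.272 + -841 + -314.03 = -1228.3 kJ/kg
Q = ṁ·Δh = 219.1 kg/min × -1228.3 kJ/kg = -269120 kJ/min
|Q| = 4485.3 kW = 16147 MJ/h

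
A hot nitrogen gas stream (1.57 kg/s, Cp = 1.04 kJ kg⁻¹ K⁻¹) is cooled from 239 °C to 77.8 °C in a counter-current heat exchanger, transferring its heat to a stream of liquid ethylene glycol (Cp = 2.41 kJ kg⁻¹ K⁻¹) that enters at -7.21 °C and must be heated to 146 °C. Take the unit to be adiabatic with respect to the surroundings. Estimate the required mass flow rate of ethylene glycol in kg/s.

ṁ_c = 0.713 kg/s

Heat released by hot stream: Q = 1.57 × 1.04 × (239 − 77.8) = 263.21 kJ/s
Energy balance on cold side (adiabatic exchanger): Q = ṁ_c·Cp_c·(T_c,out − T_c,in)
ṁ_c = 263.21 / [2.41 × (146 − -7.21)] = 0.71284 kg/s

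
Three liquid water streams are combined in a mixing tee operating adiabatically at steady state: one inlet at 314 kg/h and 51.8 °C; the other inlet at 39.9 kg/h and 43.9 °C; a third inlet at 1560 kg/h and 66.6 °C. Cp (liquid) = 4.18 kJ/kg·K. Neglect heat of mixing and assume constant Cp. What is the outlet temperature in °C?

T_out = 63.7 °C

No heat crosses the boundary, so H_out = H_in.
Σ ṁᵢCp,ᵢTᵢ = 314×4.18×51.8 + 39.9×4.18×43.9 + 1560×4.18×66.6 = 509600
Σ ṁᵢCp,ᵢ = 314×4.18 + 39.9×4.18 + 1560×4.18 = 8000.1
T_out = 509600 / 8000.1 = 63.699 °C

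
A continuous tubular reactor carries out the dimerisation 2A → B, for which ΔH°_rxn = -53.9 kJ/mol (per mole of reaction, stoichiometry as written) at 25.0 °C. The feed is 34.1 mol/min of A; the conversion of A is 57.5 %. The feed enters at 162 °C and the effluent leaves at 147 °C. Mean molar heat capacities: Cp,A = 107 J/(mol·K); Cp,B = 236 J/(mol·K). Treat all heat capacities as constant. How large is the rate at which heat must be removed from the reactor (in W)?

Extent of reaction ξ = 0.575 × 34.1 / 2 = 9.8037 mol/min
Reaction term: ξ·ΔH°_rxn = 9.8037 × -53.9 = -528.42 kJ/min
Sensible, feed 162→25 °C: -499.87 kJ/min
Outlet flows (mol/min): A 14.493, B 9.8037
Sensible, products 25→147 °C: 471.45 kJ/min
Q = ΔH = -556.84 kJ/min = -9.2807 kW
Heat removed = 9280.7 W

Q_out = 9280 W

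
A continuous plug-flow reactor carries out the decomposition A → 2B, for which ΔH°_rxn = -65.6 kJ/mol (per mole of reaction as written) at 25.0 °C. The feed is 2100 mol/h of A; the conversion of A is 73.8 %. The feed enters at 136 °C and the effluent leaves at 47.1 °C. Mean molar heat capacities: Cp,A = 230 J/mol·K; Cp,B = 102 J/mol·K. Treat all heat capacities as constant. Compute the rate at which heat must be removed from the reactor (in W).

Extent of reaction ξ = 0.738 × 2100 = 1549.8 mol/h
Reaction term: ξ·ΔH°_rxn = 1549.8 × -65.6 = -101670 kJ/h
Sensible, feed 136→25 °C: -53613 kJ/h
Outlet flows (mol/h): A 550.2, B 3099.6
Sensible, products 25→47.1 °C: 9783.8 kJ/h
Q = ΔH = -145500 kJ/h = -40.416 kW
Heat removed = 40416 W

Q_out = 40400 W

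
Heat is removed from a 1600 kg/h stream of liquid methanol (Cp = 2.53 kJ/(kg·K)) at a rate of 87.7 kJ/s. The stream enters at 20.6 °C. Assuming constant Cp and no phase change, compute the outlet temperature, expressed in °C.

Q = 87.7 kJ/s = 315720 kJ/h
ΔT = Q/(ṁ·Cp) = 315720/(1600×2.53) = 77.994 K
T_out = 20.6 − 77.994 = -57.394 °C

T_out = -57.4 °C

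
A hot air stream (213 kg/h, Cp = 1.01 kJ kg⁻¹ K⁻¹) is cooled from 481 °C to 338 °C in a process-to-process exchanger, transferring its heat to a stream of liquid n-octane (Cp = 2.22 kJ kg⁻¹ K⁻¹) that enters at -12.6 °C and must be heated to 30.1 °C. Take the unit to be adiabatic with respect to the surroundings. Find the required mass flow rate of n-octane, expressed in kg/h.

Heat released by hot stream: Q = 213 × 1.01 × (481 − 338) = 30764 kJ/h
Energy balance on cold side (adiabatic exchanger): Q = ṁ_c·Cp_c·(T_c,out − T_c,in)
ṁ_c = 30764 / [2.22 × (30.1 − -12.6)] = 324.53 kg/h

ṁ_c = 325 kg/h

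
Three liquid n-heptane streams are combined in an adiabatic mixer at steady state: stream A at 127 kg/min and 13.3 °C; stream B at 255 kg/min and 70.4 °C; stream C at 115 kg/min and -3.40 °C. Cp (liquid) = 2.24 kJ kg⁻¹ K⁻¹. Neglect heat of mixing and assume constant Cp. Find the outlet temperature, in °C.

No heat crosses the boundary, so H_out = H_in.
Σ ṁᵢCp,ᵢTᵢ = 127×2.24×13.3 + 255×2.24×70.4 + 115×2.24×-3.40 = 43120
Σ ṁᵢCp,ᵢ = 127×2.24 + 255×2.24 + 115×2.24 = 1113.3
T_out = 43120 / 1113.3 = 38.733 °C

T_out = 38.7 °C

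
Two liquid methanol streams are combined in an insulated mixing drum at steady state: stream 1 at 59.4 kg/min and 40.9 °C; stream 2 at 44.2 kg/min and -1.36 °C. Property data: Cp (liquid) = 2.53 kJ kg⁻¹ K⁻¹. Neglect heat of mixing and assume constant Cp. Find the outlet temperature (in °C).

T_out = 22.9 °C

No heat crosses the boundary, so H_out = H_in.
T_out = Σ ṁᵢCp,ᵢTᵢ / Σ ṁᵢCp,ᵢ
      = 5994.5 / 262.11 = 22.87 °C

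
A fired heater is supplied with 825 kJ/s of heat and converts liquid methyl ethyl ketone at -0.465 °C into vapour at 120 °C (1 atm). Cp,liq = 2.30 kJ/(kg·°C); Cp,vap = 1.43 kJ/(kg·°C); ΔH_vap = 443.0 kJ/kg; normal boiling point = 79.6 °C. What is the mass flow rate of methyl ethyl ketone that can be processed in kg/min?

ṁ = 72.3 kg/min

Δh = 2.30×(79.6−-0.465) + 443.0 + 1.43×(120−79.6) = 684.92 kJ/kg
Q = 825 kJ/s = 825 kJ/s = 49500 kJ/min
ṁ = Q/Δh = 49500 / 684.92 = 72.271 kg/min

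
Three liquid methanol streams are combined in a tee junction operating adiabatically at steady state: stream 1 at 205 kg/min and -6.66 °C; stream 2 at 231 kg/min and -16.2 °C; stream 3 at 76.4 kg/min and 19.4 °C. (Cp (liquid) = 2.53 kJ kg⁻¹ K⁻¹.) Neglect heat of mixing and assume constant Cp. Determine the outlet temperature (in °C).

Adiabatic, steady state ⇒ Σ ṁᵢCp,ᵢ(T_out − Tᵢ) = 0
Σ ṁᵢCp,ᵢTᵢ = 205×2.53×-6.66 + 231×2.53×-16.2 + 76.4×2.53×19.4 = -9172.1
Σ ṁᵢCp,ᵢ = 205×2.53 + 231×2.53 + 76.4×2.53 = 1296.4
T_out = -9172.1 / 1296.4 = -7.0752 °C

T_out = -7.08 °C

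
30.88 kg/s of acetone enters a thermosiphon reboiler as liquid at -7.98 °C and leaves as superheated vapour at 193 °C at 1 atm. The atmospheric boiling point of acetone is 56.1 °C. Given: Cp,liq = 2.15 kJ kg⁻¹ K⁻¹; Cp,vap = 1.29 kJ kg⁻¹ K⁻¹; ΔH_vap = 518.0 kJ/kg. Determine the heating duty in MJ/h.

Q = 92500 MJ/h

liquid -7.98→56.1 °C: 137.77 kJ/kg
vaporisation at 56.1 °C: 518 kJ/kg
vapour 56.1→193 °C: 176.6 kJ/kg
Δh = 137.77 + 518 + 176.6 = 832.37 kJ/kg
Q = ṁ·Δh = 30.88 kg/s × 832.37 kJ/kg = 25704 kJ/s
|Q| = 25704 kW = 92533 MJ/h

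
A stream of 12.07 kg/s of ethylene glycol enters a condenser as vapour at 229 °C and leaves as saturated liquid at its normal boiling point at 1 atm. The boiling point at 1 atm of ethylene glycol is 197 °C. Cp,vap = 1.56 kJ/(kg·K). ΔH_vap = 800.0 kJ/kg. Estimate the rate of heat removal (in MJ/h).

Q_c = 36900 MJ/h

vapour 229→197 °C: -49.92 kJ/kg
condensation at 197 °C: -800 kJ/kg
Δh = -49.92 + -800 = -849.92 kJ/kg
Q = ṁ·Δh = 12.07 kg/s × -849.92 kJ/kg = -10259 kJ/s
|Q| = 10259 kW = 36931 MJ/h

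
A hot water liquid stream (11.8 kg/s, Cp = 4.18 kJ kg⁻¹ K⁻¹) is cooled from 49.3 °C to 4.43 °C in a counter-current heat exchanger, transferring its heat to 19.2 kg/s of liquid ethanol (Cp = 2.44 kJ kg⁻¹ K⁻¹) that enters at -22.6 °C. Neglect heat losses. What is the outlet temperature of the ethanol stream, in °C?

T_c,out = 24.6 °C

Heat released by hot stream: Q = 11.8 × 4.18 × (49.3 − 4.43) = 2213.2 kJ/s
Energy balance on cold side (adiabatic exchanger): Q = ṁ_c·Cp_c·(T_c,out − T_c,in)
T_c,out = -22.6 + 2213.2/(19.2 × 2.44) = 24.641 °C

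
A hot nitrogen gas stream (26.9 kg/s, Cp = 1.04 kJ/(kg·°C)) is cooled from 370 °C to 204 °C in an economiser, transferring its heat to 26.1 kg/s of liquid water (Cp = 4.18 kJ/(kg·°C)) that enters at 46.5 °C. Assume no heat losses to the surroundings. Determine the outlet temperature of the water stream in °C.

T_c,out = 89.1 °C

Heat released by hot stream: Q = 26.9 × 1.04 × (370 − 204) = 4644 kJ/s
Energy balance on cold side (adiabatic exchanger): Q = ṁ_c·Cp_c·(T_c,out − T_c,in)
T_c,out = 46.5 + 4644/(26.1 × 4.18) = 89.067 °C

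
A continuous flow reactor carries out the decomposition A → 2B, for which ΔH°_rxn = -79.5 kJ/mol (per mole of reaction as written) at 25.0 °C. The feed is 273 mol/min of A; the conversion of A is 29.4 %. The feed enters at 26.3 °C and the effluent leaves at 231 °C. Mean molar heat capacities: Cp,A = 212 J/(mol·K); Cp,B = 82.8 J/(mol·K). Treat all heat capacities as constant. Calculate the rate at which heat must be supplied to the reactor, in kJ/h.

Extent of reaction ξ = 0.294 × 273 = 80.262 mol/min
Reaction term: ξ·ΔH°_rxn = 80.262 × -79.5 = -6380.8 kJ/min
Sensible, feed 26.3→25 °C: -75.239 kJ/min
Outlet flows (mol/min): A 192.74, B 160.52
Sensible, products 25→231 °C: 11155 kJ/min
Q = ΔH = 4699.2 kJ/min = 78.32 kW
Heat supplied = 281950 kJ/h

Q_in = 282000 kJ/h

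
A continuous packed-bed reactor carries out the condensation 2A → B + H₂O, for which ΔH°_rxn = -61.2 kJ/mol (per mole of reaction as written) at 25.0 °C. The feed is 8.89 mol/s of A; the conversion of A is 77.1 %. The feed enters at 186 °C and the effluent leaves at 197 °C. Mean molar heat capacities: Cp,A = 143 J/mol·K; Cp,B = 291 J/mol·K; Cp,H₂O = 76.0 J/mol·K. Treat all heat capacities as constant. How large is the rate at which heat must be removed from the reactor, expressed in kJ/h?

Q_out = 533000 kJ/h

Extent of reaction ξ = 0.771 × 8.89 / 2 = 3.4271 mol/s
Reaction term: ξ·ΔH°_rxn = 3.4271 × -61.2 = -209.74 kJ/s
Sensible, feed 186→25 °C: -204.67 kJ/s
Outlet flows (mol/s): A 2.0358, B 3.4271, H₂O 3.4271
Sensible, products 25→197 °C: 266.4 kJ/s
Q = ΔH = -148.01 kJ/s = -148.01 kW
Heat removed = 532830 kJ/h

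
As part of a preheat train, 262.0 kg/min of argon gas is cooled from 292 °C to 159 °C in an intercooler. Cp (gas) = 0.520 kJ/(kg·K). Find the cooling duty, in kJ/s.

Q_c = 302 kJ/s

Q = ṁ·Cp·ΔT = 262.0 × 0.520 × (159 − 292) = -18120 kJ/min
Converting: 18120 / 60 s = 302 kW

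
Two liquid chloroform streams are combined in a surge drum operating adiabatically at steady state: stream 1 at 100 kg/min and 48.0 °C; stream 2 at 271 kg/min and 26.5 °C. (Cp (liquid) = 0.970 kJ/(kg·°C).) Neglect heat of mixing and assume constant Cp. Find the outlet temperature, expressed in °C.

Energy balance with Q = 0: Σ ṁᵢCp,ᵢ(T_out − Tᵢ) = 0
Σ ṁᵢCp,ᵢTᵢ = 100×0.970×48.0 + 271×0.970×26.5 = 11622
Σ ṁᵢCp,ᵢ = 100×0.970 + 271×0.970 = 359.87
T_out = 11622 / 359.87 = 32.295 °C

T_out = 32.3 °C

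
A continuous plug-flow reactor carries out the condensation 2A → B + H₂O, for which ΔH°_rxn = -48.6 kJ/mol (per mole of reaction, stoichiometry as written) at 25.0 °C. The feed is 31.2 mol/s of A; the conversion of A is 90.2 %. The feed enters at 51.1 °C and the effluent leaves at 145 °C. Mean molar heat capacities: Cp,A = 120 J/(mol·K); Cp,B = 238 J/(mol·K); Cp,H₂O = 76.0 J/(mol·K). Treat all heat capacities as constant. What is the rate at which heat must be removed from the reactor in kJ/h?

Q_out = 746000 kJ/h

Extent of reaction ξ = 0.902 × 31.2 / 2 = 14.071 mol/s
Reaction term: ξ·ΔH°_rxn = 14.071 × -48.6 = -683.86 kJ/s
Sensible, feed 51.1→25 °C: -97.718 kJ/s
Outlet flows (mol/s): A 3.0576, B 14.071, H₂O 14.071
Sensible, products 25→145 °C: 574.23 kJ/s
Q = ΔH = -207.35 kJ/s = -207.35 kW
Heat removed = 746450 kJ/h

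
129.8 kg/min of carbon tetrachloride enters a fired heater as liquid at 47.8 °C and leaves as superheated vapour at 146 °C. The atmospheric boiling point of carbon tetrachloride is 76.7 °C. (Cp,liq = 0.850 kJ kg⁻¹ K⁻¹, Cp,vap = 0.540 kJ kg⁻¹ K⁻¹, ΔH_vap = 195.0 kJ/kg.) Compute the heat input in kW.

liquid 47.8→76.7 °C: 24.565 kJ/kg
vaporisation at 76.7 °C: 195 kJ/kg
vapour 76.7→146 °C: 37.422 kJ/kg
Δh = 24.565 + 195 + 37.422 = 256.99 kJ/kg
Q = ṁ·Δh = 129.8 kg/min × 256.99 kJ/kg = 33357 kJ/min
|Q| = 555.95 kW

Q = 556 kW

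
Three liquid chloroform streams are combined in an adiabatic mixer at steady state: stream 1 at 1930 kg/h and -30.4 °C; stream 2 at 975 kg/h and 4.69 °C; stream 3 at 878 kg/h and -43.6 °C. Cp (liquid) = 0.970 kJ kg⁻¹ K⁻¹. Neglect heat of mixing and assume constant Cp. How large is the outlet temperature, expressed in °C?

T_out = -24.4 °C

Energy balance with Q = 0: Σ ṁᵢCp,ᵢ(T_out − Tᵢ) = 0
T_out = Σ ṁᵢCp,ᵢTᵢ / Σ ṁᵢCp,ᵢ
      = -89609 / 3669.5 = -24.42 °C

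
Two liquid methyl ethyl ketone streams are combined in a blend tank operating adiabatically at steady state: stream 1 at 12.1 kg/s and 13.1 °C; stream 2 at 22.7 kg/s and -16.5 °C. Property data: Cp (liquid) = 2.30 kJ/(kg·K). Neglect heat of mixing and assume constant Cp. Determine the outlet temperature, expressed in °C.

Adiabatic, steady state ⇒ Σ ṁᵢCp,ᵢ(T_out − Tᵢ) = 0
T_out = Σ ṁᵢCp,ᵢTᵢ / Σ ṁᵢCp,ᵢ
      = -496.89 / 80.04 = -6.208 °C

T_out = -6.21 °C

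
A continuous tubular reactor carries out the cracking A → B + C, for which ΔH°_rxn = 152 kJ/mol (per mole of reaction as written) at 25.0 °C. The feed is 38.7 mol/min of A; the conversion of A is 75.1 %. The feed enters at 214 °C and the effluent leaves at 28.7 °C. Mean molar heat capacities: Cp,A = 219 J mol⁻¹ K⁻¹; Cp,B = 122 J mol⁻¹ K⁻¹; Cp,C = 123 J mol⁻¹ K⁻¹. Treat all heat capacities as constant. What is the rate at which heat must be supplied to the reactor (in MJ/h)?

Extent of reaction ξ = 0.751 × 38.7 = 29.064 mol/min
Reaction term: ξ·ΔH°_rxn = 29.064 × 152 = 4417.7 kJ/min
Sensible, feed 214→25 °C: -1601.8 kJ/min
Outlet flows (mol/min): A 9.6363, B 29.064, C 29.064
Sensible, products 25→28.7 °C: 34.155 kJ/min
Q = ΔH = 2850 kJ/min = 47.5 kW
Heat supplied = 171 MJ/h

Q_in = 171 MJ/h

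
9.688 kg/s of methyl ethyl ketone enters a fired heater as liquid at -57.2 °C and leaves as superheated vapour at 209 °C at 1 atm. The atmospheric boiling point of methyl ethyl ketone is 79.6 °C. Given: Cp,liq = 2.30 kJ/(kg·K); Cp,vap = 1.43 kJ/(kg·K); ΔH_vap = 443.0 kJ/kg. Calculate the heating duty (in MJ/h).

Q = 32900 MJ/h

liquid -57.2→79.6 °C: 314.64 kJ/kg
vaporisation at 79.6 °C: 443 kJ/kg
vapour 79.6→209 °C: 185.04 kJ/kg
Δh = 314.64 + 443 + 185.04 = 942.68 kJ/kg
Q = ṁ·Δh = 9.688 kg/s × 942.68 kJ/kg = 9132.7 kJ/s
|Q| = 9132.7 kW = 32878 MJ/h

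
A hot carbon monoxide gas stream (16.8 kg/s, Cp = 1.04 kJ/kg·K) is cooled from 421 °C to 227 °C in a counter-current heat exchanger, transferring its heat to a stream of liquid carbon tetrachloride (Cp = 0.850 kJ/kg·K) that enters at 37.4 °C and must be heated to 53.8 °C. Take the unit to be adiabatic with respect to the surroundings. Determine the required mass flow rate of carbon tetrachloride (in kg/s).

Heat released by hot stream: Q = 16.8 × 1.04 × (421 − 227) = 3389.6 kJ/s
Energy balance on cold side (adiabatic exchanger): Q = ṁ_c·Cp_c·(T_c,out − T_c,in)
ṁ_c = 3389.6 / [0.850 × (53.8 − 37.4)] = 243.15 kg/s

ṁ_c = 243 kg/s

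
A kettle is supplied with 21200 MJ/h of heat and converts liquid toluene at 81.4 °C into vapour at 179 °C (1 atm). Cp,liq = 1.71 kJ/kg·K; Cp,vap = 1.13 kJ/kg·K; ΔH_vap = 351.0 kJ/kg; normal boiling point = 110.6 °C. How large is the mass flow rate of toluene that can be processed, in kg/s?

Δh = 1.71×(110.6−81.4) + 351.0 + 1.13×(179−110.6) = 478.22 kJ/kg
Q = 21200 MJ/h = 5888.9 kJ/s = 5888.9 kJ/s
ṁ = Q/Δh = 5888.9 / 478.22 = 12.314 kg/s

ṁ = 12.3 kg/s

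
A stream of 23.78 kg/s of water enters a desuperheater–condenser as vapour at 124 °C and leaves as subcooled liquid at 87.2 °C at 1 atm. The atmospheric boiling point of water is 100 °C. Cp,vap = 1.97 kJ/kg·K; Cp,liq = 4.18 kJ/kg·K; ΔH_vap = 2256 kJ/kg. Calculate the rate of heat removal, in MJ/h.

Q_c = 202000 MJ/h

vapour 124→100 °C: -47.28 kJ/kg
condensation at 100 °C: -2256 kJ/kg
liquid 100→87.2 °C: -53.504 kJ/kg
Δh = -47.28 + -2256 + -53.504 = -2356.8 kJ/kg
Q = ṁ·Δh = 23.78 kg/s × -2356.8 kJ/kg = -56044 kJ/s
|Q| = 56044 kW = 201760 MJ/h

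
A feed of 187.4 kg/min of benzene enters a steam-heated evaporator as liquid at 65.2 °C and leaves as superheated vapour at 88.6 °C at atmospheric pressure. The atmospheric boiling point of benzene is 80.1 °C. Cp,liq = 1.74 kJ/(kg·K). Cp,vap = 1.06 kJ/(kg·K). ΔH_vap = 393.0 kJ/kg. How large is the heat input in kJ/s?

liquid 65.2→80.1 °C: 25.926 kJ/kg
vaporisation at 80.1 °C: 393 kJ/kg
vapour 80.1→88.6 °C: 9.01 kJ/kg
Δh = 25.926 + 393 + 9.01 = 427.94 kJ/kg
Q = ṁ·Δh = 187.4 kg/min × 427.94 kJ/kg = 80195 kJ/min
|Q| = 1336.6 kW

Q = 1340 kJ/s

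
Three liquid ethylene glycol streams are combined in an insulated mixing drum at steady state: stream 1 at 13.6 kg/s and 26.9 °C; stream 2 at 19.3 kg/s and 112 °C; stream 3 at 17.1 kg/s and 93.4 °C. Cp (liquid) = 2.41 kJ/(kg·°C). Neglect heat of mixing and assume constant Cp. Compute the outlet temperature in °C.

T_out = 82.5 °C

No heat crosses the boundary, so H_out = H_in.
T_out = Σ ṁᵢCp,ᵢTᵢ / Σ ṁᵢCp,ᵢ
      = 9940.2 / 120.5 = 82.492 °C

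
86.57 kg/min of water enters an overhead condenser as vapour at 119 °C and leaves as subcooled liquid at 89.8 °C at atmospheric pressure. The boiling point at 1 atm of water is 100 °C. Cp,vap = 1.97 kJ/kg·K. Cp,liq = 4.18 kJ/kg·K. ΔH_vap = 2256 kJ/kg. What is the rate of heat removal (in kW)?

vapour 119→100 °C: -37.43 kJ/kg
condensation at 100 °C: -2256 kJ/kg
liquid 100→89.8 °C: -42.636 kJ/kg
Δh = -37.43 + -2256 + -42.636 = -2336.1 kJ/kg
Q = ṁ·Δh = 86.57 kg/min × -2336.1 kJ/kg = -202230 kJ/min
|Q| = 3370.6 kW

Q_c = 3370 kW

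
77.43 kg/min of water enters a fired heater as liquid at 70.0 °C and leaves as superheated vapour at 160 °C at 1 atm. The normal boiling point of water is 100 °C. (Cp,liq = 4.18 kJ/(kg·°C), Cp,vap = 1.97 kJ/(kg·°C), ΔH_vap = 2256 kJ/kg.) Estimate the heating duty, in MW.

liquid 70.0→100 °C: 125.4 kJ/kg
vaporisation at 100 °C: 2256 kJ/kg
vapour 100→160 °C: 118.2 kJ/kg
Δh = 125.4 + 2256 + 118.2 = 2499.6 kJ/kg
Q = ṁ·Δh = 77.43 kg/min × 2499.6 kJ/kg = 193540 kJ/min
|Q| = 3225.7 kW = 3.2257 MW

Q = 3.23 MW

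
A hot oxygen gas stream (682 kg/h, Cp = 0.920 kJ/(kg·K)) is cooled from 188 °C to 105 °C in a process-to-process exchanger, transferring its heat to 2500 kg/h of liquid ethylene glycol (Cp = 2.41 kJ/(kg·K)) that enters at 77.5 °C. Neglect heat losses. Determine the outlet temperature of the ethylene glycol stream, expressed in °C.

Heat released by hot stream: Q = 682 × 0.920 × (188 − 105) = 52078 kJ/h
Energy balance on cold side (adiabatic exchanger): Q = ṁ_c·Cp_c·(T_c,out − T_c,in)
T_c,out = 77.5 + 52078/(2500 × 2.41) = 86.144 °C

T_c,out = 86.1 °C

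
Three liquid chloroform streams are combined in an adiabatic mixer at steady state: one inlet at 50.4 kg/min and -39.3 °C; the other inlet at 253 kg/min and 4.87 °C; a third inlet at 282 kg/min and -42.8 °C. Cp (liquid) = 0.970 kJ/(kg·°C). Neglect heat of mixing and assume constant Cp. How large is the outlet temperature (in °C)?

Energy balance with Q = 0: Σ ṁᵢCp,ᵢ(T_out − Tᵢ) = 0
T_out = Σ ṁᵢCp,ᵢTᵢ / Σ ṁᵢCp,ᵢ
      = -12434 / 567.84 = -21.896 °C

T_out = -21.9 °C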